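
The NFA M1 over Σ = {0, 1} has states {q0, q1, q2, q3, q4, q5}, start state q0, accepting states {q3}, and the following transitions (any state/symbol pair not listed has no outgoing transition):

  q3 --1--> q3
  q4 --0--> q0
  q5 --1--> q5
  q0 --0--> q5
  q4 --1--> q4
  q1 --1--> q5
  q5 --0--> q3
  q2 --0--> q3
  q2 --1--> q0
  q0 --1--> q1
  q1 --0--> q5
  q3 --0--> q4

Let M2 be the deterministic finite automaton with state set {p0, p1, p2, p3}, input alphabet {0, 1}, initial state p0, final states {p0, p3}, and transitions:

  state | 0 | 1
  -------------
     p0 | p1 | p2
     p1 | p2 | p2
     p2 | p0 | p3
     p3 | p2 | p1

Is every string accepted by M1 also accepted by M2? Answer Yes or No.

The string 00 is in L(M1) but not in L(M2).
So L(M1) ⊄ L(M2).

No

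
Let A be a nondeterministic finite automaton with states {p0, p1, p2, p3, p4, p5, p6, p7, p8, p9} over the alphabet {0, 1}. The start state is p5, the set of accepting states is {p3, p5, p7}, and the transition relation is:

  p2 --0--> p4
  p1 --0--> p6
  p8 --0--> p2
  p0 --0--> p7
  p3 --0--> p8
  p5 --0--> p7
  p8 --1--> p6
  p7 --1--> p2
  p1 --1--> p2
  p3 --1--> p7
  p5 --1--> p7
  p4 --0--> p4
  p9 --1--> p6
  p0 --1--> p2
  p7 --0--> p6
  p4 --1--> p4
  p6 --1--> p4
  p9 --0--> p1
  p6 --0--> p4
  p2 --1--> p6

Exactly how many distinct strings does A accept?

3

The useful subgraph on states {p5, p7} is acyclic, so L(A) is finite; the longest accepting path visits 2 useful states, giving maximum string length 1.
Counting accepting paths from p5 by length: 1 of length 0, 2 of length 1. Total 3.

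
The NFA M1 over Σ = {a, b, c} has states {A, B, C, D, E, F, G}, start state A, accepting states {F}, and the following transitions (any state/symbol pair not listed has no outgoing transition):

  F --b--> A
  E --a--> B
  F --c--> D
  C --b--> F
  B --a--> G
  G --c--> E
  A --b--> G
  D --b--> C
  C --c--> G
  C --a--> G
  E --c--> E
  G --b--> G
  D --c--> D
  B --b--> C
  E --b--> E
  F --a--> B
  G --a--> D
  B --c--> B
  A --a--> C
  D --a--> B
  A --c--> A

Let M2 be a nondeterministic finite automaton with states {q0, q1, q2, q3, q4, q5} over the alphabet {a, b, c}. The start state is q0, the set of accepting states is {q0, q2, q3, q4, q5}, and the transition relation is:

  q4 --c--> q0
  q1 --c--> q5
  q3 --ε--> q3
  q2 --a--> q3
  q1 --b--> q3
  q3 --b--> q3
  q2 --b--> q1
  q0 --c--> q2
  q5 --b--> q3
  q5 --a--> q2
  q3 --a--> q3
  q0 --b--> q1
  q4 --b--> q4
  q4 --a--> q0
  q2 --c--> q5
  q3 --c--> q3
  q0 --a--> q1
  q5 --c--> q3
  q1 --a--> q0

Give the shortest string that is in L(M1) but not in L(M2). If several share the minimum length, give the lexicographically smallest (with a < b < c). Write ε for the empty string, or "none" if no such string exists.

The string ccab is accepted by M1 but not by M2.
No shorter string lies in the difference, and ccab is the lexicographically first length-4 string in L(M1) \ L(M2).

ccab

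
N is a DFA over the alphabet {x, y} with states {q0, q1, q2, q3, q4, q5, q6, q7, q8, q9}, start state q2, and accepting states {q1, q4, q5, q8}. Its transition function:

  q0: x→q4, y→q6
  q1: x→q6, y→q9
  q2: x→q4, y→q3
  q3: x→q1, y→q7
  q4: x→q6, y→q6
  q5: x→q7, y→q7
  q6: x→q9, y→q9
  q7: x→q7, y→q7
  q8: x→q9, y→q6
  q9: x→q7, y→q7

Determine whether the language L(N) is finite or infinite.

finite

The useful states (reachable from q2 and able to reach an accepting state) are {q1, q2, q3, q4}.
Restricted to these states the transition graph has no cycle, so every accepting path has bounded length and L is finite.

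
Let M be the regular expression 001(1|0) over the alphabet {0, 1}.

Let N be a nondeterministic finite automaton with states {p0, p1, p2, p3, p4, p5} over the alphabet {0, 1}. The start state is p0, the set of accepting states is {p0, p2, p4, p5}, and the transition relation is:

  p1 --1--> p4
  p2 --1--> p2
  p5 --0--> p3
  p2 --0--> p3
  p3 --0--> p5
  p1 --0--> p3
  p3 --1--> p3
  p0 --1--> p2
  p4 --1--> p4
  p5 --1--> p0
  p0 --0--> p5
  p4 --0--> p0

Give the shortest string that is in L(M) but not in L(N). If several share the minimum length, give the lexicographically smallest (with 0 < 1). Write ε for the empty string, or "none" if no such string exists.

0011

The string 0011 is accepted by M but not by N.
No shorter string lies in the difference, and 0011 is the lexicographically first length-4 string in L(M) \ L(N).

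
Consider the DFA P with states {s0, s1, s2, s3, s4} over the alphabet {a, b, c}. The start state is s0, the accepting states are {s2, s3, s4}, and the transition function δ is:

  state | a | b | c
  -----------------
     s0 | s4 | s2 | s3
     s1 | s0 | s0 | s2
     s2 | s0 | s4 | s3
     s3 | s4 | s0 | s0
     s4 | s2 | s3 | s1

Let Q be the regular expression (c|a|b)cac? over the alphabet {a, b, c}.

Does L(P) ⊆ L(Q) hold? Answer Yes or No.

The string a is in L(P) but not in L(Q).
So L(P) ⊄ L(Q).

No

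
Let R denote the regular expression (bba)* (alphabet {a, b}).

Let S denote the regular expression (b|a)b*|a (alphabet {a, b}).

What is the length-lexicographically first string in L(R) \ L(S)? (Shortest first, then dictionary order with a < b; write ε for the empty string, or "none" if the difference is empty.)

ε

The empty string ε is accepted by R but not by S.
Since ε is the unique shortest string, it is the required witness.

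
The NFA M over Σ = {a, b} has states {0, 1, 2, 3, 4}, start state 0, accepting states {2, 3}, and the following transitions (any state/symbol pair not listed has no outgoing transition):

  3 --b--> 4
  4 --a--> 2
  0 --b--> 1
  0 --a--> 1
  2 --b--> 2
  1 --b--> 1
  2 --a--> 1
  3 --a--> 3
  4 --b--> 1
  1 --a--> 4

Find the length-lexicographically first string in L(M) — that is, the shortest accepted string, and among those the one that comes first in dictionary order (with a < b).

A breadth-first search from 0 reaches an accepting state first via the path 0 → 1 → 4 → 2 on input aaa.
No string of length < 3 is accepted (BFS exhausts all shorter strings without reaching an accepting state), and aaa is the lexicographically least accepting string of length 3.

aaa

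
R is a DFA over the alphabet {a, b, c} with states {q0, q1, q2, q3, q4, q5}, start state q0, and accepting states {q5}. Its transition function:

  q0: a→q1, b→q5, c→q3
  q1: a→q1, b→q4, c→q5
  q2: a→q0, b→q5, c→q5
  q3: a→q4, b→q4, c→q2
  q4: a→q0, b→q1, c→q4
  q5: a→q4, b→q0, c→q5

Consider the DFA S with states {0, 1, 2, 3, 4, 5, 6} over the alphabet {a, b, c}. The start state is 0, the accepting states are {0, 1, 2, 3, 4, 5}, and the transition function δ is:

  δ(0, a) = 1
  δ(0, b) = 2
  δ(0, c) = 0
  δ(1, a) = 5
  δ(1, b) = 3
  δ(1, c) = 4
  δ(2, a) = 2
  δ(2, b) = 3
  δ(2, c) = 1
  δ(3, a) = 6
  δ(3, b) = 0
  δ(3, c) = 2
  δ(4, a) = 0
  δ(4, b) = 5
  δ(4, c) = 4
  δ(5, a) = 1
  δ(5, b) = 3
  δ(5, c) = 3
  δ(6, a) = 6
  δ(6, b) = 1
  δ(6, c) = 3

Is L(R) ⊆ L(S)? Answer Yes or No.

Exploring the product automaton R × S from the start pair (q0, 0), following both machines on each input symbol, reaches 34 state pairs: (q0, 0), (q1, 1), (q5, 2), (q3, 0), (q1, 5), (q4, 3), (q5, 4), (q4, 2), (q0, 3), (q5, 1), (q4, 1), (q2, 0), (q5, 3), (q0, 6), (q1, 0), (q4, 0), (q0, 5), (q0, 2), (q1, 3), (q1, 6), (q5, 0), (q3, 2), (q4, 5), (q4, 4), (q0, 1), (q4, 6), (q3, 3), (q1, 2), (q3, 1), (q2, 1), (q3, 4), (q2, 2), (q2, 4), (q5, 5).
R accepts in {q5} and S accepts in {0, 1, 2, 3, 4, 5}. The reachable pairs whose R-component is accepting are (q5, 2), (q5, 4), (q5, 1), (q5, 3), (q5, 0), (q5, 5); in each of them the S-component is accepting too, so the product for L(R) \ L(S) (R-component accepting, S-component rejecting) has no reachable accepting pair and the difference is empty.
Hence every string in L(R) is also in L(S).

Yes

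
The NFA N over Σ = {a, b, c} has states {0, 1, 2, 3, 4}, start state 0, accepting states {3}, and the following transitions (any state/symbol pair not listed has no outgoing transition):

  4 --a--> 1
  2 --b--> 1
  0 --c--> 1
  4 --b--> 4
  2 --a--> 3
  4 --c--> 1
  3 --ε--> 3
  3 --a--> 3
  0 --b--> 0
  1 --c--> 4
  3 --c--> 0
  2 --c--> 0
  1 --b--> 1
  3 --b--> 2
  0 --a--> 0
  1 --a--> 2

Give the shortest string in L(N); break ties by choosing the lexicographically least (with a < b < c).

caa

A breadth-first search from 0 reaches an accepting state first via the path 0 → 1 → 2 → 3 on input caa.
No string of length < 3 is accepted (BFS exhausts all shorter strings without reaching an accepting state), and caa is the lexicographically least accepting string of length 3.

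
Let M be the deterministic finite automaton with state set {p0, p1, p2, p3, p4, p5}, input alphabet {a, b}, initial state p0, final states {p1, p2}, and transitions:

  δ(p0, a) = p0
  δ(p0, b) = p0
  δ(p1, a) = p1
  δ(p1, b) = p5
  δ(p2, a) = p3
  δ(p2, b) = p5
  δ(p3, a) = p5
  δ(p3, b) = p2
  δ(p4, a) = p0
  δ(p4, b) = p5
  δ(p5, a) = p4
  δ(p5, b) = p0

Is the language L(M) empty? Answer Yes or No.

The states reachable from the start state are {p0}.
None of the accepting states {p1, p2} is reachable, so no string is accepted and L(M) = ∅.

Yes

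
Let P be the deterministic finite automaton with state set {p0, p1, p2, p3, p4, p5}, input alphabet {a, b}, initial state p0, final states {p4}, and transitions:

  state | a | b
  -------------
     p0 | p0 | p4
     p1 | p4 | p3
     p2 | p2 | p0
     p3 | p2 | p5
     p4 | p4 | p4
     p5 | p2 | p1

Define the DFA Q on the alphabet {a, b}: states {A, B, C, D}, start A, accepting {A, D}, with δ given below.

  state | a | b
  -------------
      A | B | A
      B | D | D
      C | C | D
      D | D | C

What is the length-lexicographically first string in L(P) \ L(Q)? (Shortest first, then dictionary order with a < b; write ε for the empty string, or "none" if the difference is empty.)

The string ba is accepted by P but not by Q.
No shorter string lies in the difference, and ba is the lexicographically first length-2 string in L(P) \ L(Q).

ba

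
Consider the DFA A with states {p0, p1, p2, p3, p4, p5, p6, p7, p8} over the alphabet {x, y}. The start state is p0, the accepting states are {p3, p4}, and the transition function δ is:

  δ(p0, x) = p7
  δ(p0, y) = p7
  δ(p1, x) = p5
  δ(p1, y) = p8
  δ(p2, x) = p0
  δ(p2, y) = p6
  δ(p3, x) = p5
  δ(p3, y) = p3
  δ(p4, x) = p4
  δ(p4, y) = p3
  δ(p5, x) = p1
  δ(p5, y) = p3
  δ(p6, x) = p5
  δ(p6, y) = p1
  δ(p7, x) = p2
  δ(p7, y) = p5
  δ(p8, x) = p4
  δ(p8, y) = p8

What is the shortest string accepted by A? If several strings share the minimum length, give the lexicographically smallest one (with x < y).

A breadth-first search from p0 reaches an accepting state first via the path p0 → p7 → p5 → p3 on input xyy.
No string of length < 3 is accepted (BFS exhausts all shorter strings without reaching an accepting state), and xyy is the lexicographically least accepting string of length 3.

xyy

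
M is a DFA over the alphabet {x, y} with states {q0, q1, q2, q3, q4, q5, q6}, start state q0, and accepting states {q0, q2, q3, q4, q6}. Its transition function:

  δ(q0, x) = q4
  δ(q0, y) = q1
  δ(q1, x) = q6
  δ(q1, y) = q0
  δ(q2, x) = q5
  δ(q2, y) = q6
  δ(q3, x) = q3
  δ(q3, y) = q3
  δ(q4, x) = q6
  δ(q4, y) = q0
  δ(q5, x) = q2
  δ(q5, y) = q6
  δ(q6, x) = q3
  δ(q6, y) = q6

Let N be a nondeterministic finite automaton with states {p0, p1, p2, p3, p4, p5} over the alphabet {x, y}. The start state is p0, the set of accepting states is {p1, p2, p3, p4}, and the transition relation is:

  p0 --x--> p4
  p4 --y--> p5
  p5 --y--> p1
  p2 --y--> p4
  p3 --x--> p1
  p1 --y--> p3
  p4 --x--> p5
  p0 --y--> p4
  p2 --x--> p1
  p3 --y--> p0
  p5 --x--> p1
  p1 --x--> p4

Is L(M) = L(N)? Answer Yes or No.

No

The empty string ε is accepted by M but rejected by N.
So L(M) ≠ L(N).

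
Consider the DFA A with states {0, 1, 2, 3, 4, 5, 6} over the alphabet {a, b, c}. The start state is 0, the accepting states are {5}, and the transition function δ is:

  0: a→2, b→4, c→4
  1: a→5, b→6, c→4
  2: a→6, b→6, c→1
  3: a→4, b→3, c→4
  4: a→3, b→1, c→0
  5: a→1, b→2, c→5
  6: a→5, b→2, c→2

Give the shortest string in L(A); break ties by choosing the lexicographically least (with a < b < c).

A breadth-first search from 0 reaches an accepting state first via the path 0 → 2 → 6 → 5 on input aaa.
No string of length < 3 is accepted (BFS exhausts all shorter strings without reaching an accepting state), and aaa is the lexicographically least accepting string of length 3.

aaa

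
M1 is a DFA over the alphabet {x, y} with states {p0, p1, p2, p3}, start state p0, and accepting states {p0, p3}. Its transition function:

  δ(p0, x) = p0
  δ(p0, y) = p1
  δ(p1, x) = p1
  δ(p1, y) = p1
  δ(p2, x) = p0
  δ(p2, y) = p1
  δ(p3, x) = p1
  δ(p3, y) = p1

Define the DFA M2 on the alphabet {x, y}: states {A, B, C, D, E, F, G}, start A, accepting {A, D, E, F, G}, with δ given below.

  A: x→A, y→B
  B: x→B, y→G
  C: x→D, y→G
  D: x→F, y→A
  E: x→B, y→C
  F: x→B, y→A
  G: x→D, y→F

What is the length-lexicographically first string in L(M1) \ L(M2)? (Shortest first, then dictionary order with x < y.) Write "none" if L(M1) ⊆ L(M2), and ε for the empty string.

none

Exploring the product automaton M1 × M2 from the start pair (p0, A), following both machines on each input symbol, reaches 6 state pairs: (p0, A), (p1, B), (p1, G), (p1, D), (p1, F), (p1, A).
M1 accepts in {p0, p3} and M2 accepts in {A, D, E, F, G}. The reachable pairs whose M1-component is accepting are (p0, A); in each of them the M2-component is accepting too, so the product for L(M1) \ L(M2) (M1-component accepting, M2-component rejecting) has no reachable accepting pair and the difference is empty.
So every string accepted by M1 is also accepted by M2: L(M1) \ L(M2) = ∅ and there is no such string.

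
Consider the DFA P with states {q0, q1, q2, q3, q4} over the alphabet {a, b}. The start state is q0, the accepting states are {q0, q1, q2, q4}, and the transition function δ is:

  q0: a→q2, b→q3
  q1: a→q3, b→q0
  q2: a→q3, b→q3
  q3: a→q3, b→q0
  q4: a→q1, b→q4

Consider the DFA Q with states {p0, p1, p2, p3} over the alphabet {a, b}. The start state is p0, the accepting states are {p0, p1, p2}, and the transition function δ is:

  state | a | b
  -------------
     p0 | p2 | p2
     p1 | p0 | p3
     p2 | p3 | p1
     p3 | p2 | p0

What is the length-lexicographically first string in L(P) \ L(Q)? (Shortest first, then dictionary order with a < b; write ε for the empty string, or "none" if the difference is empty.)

The string abb is accepted by P but not by Q.
No shorter string lies in the difference, and abb is the lexicographically first length-3 string in L(P) \ L(Q).

abb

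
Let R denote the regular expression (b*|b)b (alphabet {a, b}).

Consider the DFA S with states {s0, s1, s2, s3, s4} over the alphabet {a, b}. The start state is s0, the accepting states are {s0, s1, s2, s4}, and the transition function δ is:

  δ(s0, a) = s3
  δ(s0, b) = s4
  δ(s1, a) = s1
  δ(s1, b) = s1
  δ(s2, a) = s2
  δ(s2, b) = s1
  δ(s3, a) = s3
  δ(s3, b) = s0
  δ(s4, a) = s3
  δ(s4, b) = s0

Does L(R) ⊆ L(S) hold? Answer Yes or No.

Converting the expression R to a DFA (subset construction, then merging equivalent states) gives the minimal DFA with states {r0, r1, r2}, start state r0, accepting states {r2} and transitions r0: a→r1, b→r2; r1: a→r1, b→r1; r2: a→r1, b→r2.
Exploring the product automaton R × S from the start pair (r0, s0), following both machines on each input symbol, reaches 6 state pairs: (r0, s0), (r1, s3), (r2, s4), (r1, s0), (r2, s0), (r1, s4).
R accepts in {r2} and S accepts in {s0, s1, s2, s4}. The reachable pairs whose R-component is accepting are (r2, s4), (r2, s0); in each of them the S-component is accepting too, so the product for L(R) \ L(S) (R-component accepting, S-component rejecting) has no reachable accepting pair and the difference is empty.
Hence every string in L(R) is also in L(S).

Yes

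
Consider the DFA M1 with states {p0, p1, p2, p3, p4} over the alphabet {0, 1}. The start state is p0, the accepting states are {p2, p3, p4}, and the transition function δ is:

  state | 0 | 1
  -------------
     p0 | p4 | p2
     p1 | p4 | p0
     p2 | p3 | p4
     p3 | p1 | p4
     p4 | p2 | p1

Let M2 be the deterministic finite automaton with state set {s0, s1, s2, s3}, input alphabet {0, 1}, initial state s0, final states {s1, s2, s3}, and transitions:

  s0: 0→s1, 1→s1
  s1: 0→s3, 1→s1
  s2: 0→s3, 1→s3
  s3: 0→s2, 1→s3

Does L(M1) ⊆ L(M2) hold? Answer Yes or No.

Exploring the product automaton M1 × M2 from the start pair (p0, s0), following both machines on each input symbol, reaches 14 state pairs: (p0, s0), (p4, s1), (p2, s1), (p2, s3), (p1, s1), (p3, s3), (p3, s2), (p4, s3), (p0, s1), (p1, s2), (p1, s3), (p2, s2), (p0, s3), (p4, s2).
M1 accepts in {p2, p3, p4} and M2 accepts in {s1, s2, s3}. The reachable pairs whose M1-component is accepting are (p4, s1), (p2, s1), (p2, s3), (p3, s3), (p3, s2), (p4, s3), (p2, s2), (p4, s2); in each of them the M2-component is accepting too, so the product for L(M1) \ L(M2) (M1-component accepting, M2-component rejecting) has no reachable accepting pair and the difference is empty.
Hence every string in L(M1) is also in L(M2).

Yes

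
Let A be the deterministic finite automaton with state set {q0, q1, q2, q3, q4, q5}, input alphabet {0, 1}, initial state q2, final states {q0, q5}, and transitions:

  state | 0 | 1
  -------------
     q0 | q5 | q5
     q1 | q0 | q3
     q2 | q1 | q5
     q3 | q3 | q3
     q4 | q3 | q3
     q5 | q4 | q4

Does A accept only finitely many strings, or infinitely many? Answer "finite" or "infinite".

The useful states (reachable from q2 and able to reach an accepting state) are {q0, q1, q2, q5}.
Restricted to these states the transition graph has no cycle, so every accepting path has bounded length and L is finite.

finite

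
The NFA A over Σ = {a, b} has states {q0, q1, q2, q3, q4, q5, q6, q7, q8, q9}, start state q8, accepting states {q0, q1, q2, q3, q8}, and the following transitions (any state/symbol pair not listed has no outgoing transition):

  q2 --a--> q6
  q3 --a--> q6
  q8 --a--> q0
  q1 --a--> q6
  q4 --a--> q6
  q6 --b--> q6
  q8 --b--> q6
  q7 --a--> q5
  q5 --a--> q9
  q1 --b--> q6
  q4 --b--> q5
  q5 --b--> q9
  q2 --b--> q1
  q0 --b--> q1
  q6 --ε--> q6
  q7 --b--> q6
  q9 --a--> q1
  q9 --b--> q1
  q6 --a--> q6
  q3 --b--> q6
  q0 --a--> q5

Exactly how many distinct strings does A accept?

The useful subgraph on states {q0, q1, q5, q8, q9} is acyclic, so L(A) is finite; the longest accepting path visits 5 useful states, giving maximum string length 4.
Counting accepting paths from q8 by length: 1 of length 0, 1 of length 1, 1 of length 2, 4 of length 4. Total 7.

7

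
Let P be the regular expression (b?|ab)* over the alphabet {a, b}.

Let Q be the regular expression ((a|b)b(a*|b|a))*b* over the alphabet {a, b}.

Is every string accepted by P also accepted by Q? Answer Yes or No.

No

The string bab is in L(P) but not in L(Q).
So L(P) ⊄ L(Q).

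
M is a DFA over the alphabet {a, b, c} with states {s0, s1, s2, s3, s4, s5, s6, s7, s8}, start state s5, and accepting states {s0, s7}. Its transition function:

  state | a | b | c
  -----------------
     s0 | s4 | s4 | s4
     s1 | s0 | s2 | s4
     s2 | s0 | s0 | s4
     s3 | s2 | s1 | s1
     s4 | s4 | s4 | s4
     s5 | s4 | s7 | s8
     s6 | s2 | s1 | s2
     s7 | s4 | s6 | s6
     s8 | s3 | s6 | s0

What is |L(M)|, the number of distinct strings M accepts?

The useful subgraph on states {s0, s1, s2, s3, s5, s6, s7, s8} is acyclic, so L(M) is finite; the longest accepting path visits 6 useful states, giving maximum string length 5.
Counting accepting paths from s5 by length: 1 of length 1, 1 of length 2, 19 of length 4, 10 of length 5. Total 31.

31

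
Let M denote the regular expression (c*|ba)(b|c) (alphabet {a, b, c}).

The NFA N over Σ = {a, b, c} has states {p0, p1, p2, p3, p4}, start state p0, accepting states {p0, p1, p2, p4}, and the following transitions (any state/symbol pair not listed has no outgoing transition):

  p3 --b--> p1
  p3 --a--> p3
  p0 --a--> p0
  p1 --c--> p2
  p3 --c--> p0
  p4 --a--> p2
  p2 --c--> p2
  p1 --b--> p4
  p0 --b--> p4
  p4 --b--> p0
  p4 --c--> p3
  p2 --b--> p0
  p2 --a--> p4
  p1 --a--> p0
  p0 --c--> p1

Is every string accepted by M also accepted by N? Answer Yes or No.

Converting the expression M to a DFA (subset construction, then merging equivalent states) gives the minimal DFA with states {m0, m1, m2, m3, m4, m5}, start state m0, accepting states {m2, m3, m5} and transitions m0: a→m1, b→m2, c→m3; m1: a→m1, b→m1, c→m1; m2: a→m4, b→m1, c→m1; m3: a→m1, b→m5, c→m3; m4: a→m1, b→m5, c→m5; m5: a→m1, b→m1, c→m1.
Exploring the product automaton M × N from the start pair (m0, p0), following both machines on each input symbol, reaches 13 state pairs: (m0, p0), (m1, p0), (m2, p4), (m3, p1), (m1, p4), (m1, p1), (m4, p2), (m1, p3), (m5, p4), (m3, p2), (m1, p2), (m5, p0), (m5, p2).
M accepts in {m2, m3, m5} and N accepts in {p0, p1, p2, p4}. The reachable pairs whose M-component is accepting are (m2, p4), (m3, p1), (m5, p4), (m3, p2), (m5, p0), (m5, p2); in each of them the N-component is accepting too, so the product for L(M) \ L(N) (M-component accepting, N-component rejecting) has no reachable accepting pair and the difference is empty.
Hence every string in L(M) is also in L(N).

Yes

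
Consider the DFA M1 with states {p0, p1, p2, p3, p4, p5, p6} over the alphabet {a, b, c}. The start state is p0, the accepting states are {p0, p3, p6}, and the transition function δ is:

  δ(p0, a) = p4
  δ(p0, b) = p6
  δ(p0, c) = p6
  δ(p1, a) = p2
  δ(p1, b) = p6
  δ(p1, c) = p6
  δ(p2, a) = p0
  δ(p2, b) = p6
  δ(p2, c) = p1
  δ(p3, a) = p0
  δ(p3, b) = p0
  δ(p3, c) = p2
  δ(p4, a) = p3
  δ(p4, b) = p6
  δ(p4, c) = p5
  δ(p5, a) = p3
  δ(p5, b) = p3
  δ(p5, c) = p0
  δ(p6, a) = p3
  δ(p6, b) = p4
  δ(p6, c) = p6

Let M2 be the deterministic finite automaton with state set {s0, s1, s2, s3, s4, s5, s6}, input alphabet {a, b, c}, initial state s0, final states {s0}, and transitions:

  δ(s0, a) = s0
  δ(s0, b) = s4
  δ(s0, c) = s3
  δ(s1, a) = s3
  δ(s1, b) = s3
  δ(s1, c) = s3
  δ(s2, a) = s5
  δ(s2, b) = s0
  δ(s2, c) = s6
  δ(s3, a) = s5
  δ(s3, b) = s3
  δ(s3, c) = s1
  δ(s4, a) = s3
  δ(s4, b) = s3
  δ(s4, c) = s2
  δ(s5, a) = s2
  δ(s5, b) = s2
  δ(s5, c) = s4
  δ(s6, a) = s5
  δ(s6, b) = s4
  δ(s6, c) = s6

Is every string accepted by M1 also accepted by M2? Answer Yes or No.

No

The string b is in L(M1) but not in L(M2).
So L(M1) ⊄ L(M2).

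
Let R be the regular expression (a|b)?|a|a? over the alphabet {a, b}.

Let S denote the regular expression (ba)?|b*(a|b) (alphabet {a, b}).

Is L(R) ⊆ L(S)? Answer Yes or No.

Yes

Converting the expression R to a DFA (subset construction, then merging equivalent states) gives the minimal DFA with states {r0, r1, r2}, start state r0, accepting states {r0, r1} and transitions r0: a→r1, b→r1; r1: a→r2, b→r2; r2: a→r2, b→r2.
Converting the expression S to a DFA (subset construction, then merging equivalent states) gives the minimal DFA with states {s0, s1, s2}, start state s0, accepting states {s0, s1} and transitions s0: a→s1, b→s0; s1: a→s2, b→s2; s2: a→s2, b→s2.
Exploring the product automaton R × S from the start pair (r0, s0), following both machines on each input symbol, reaches 6 state pairs: (r0, s0), (r1, s1), (r1, s0), (r2, s2), (r2, s1), (r2, s0).
R accepts in {r0, r1} and S accepts in {s0, s1}. The reachable pairs whose R-component is accepting are (r0, s0), (r1, s1), (r1, s0); in each of them the S-component is accepting too, so the product for L(R) \ L(S) (R-component accepting, S-component rejecting) has no reachable accepting pair and the difference is empty.
Hence every string in L(R) is also in L(S).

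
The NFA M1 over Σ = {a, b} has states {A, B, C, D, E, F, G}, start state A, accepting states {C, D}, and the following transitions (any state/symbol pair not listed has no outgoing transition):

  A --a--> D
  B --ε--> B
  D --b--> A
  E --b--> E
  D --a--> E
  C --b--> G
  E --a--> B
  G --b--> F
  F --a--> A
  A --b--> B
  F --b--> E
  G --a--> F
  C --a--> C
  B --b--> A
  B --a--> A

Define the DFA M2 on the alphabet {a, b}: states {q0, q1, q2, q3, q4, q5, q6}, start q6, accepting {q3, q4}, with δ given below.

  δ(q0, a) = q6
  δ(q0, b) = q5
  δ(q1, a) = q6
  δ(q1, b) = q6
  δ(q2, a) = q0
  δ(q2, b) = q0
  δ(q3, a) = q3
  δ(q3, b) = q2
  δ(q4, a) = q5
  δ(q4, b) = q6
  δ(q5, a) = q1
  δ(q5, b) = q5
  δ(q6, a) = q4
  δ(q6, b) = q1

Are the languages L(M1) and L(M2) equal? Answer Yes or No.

Yes

Exploring the product automaton M1 × M2 from the start pair (A, q6), following both machines on each input symbol, reaches 4 state pairs: (A, q6), (D, q4), (B, q1), (E, q5).
M1 accepts in {C, D} and M2 accepts in {q3, q4}. In every reachable pair the two components are either both accepting — (D, q4) — or both non-accepting, so no string is accepted by exactly one of the machines: L(M1) \ L(M2) and L(M2) \ L(M1) are both empty.
Hence every string is accepted by M1 iff it is accepted by M2, and the two languages coincide.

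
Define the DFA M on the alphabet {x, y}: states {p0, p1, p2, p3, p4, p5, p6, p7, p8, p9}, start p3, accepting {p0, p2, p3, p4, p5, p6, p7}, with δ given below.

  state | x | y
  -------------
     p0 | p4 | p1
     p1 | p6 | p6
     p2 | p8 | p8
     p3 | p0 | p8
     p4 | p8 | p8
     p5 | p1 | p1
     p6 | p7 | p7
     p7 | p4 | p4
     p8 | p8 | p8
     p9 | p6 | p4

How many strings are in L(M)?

The useful subgraph on states {p0, p1, p3, p4, p6, p7} is acyclic, so L(M) is finite; the longest accepting path visits 6 useful states, giving maximum string length 5.
Counting accepting paths from p3 by length: 1 of length 0, 1 of length 1, 1 of length 2, 2 of length 3, 4 of length 4, 8 of length 5. Total 17.

17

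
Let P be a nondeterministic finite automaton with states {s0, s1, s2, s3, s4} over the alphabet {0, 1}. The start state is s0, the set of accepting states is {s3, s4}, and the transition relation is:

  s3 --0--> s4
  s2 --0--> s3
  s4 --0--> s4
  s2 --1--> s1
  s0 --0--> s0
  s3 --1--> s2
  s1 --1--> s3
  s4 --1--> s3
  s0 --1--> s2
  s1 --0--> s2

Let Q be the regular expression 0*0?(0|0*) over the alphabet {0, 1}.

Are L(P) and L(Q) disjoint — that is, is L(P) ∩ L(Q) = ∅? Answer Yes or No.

Converting the expression Q to a DFA (subset construction, then merging equivalent states) gives the minimal DFA with states {q0, q1}, start state q0, accepting states {q0} and transitions q0: 0→q0, 1→q1; q1: 0→q1, 1→q1.
Exploring the product automaton P × Q from the start pair (s0, q0), following both machines on each input symbol, reaches 5 state pairs: (s0, q0), (s2, q1), (s3, q1), (s1, q1), (s4, q1).
P accepts in {s3, s4} and Q accepts in {q0}; no reachable pair has both components accepting, so no string drives both machines to acceptance simultaneously and L(P) ∩ L(Q) = ∅.
So no string is accepted by both, and the intersection is empty.

Yes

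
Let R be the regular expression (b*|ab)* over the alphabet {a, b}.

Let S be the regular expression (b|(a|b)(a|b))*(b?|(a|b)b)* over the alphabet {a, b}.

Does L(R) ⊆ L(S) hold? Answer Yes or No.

Converting the expression R to a DFA (subset construction, then merging equivalent states) gives the minimal DFA with states {r0, r1, r2}, start state r0, accepting states {r0} and transitions r0: a→r1, b→r0; r1: a→r2, b→r0; r2: a→r2, b→r2.
Converting the expression S to a DFA (subset construction, then merging equivalent states) gives the minimal DFA with states {s0, s1, s2}, start state s0, accepting states {s0, s2} and transitions s0: a→s1, b→s2; s1: a→s0, b→s0; s2: a→s2, b→s2.
Exploring the product automaton R × S from the start pair (r0, s0), following both machines on each input symbol, reaches 7 state pairs: (r0, s0), (r1, s1), (r0, s2), (r2, s0), (r1, s2), (r2, s1), (r2, s2).
R accepts in {r0} and S accepts in {s0, s2}. The reachable pairs whose R-component is accepting are (r0, s0), (r0, s2); in each of them the S-component is accepting too, so the product for L(R) \ L(S) (R-component accepting, S-component rejecting) has no reachable accepting pair and the difference is empty.
Hence every string in L(R) is also in L(S).

Yes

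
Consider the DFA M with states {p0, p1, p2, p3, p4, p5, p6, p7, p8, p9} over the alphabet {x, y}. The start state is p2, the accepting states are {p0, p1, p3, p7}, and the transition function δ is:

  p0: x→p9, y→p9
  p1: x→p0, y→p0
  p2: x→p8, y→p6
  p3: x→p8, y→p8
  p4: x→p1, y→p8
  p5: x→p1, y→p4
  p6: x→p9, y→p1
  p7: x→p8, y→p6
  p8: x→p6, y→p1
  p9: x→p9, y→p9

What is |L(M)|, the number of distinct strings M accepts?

The useful subgraph on states {p0, p1, p2, p6, p8} is acyclic, so L(M) is finite; the longest accepting path visits 5 useful states, giving maximum string length 4.
Counting accepting paths from p2 by length: 2 of length 2, 5 of length 3, 2 of length 4. Total 9.

9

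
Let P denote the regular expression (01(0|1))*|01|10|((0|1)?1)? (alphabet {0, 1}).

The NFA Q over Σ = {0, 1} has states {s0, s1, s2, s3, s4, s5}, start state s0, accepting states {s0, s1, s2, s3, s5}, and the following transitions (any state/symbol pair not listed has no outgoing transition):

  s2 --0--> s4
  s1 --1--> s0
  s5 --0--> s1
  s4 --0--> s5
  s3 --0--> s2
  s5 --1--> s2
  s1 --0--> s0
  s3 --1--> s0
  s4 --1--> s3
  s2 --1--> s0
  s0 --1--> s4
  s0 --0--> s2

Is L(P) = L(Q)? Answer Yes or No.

The string 1 is accepted by P but rejected by Q.
So L(P) ≠ L(Q).

No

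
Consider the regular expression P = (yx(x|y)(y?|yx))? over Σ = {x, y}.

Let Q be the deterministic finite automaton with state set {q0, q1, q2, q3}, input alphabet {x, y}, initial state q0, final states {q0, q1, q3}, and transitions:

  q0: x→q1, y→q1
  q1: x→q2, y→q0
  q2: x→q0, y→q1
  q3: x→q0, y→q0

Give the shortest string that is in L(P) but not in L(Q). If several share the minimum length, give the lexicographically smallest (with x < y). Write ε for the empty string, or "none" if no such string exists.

The string yxxyx is accepted by P but not by Q.
No shorter string lies in the difference, and yxxyx is the lexicographically first length-5 string in L(P) \ L(Q).

yxxyx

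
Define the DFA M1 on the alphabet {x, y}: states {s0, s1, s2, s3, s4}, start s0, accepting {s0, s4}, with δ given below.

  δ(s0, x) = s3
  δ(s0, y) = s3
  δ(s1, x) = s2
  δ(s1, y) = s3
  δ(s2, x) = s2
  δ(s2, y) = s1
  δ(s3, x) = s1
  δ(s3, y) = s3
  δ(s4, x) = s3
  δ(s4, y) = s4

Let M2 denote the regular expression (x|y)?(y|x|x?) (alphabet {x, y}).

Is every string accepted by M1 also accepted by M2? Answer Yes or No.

Yes

Converting the expression M2 to a DFA (subset construction, then merging equivalent states) gives the minimal DFA with states {r0, r1, r2, r3}, start state r0, accepting states {r0, r1, r2} and transitions r0: x→r1, y→r1; r1: x→r2, y→r2; r2: x→r3, y→r3; r3: x→r3, y→r3.
Exploring the product automaton M1 × M2 from the start pair (s0, r0), following both machines on each input symbol, reaches 7 state pairs: (s0, r0), (s3, r1), (s1, r2), (s3, r2), (s2, r3), (s3, r3), (s1, r3).
M1 accepts in {s0, s4} and M2 accepts in {r0, r1, r2}. The reachable pairs whose M1-component is accepting are (s0, r0); in each of them the M2-component is accepting too, so the product for L(M1) \ L(M2) (M1-component accepting, M2-component rejecting) has no reachable accepting pair and the difference is empty.
Hence every string in L(M1) is also in L(M2).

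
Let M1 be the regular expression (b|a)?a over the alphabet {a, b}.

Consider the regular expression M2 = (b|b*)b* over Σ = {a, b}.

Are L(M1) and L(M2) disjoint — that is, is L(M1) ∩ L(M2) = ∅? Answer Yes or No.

Yes

Converting the expression M1 to a DFA (subset construction, then merging equivalent states) gives the minimal DFA with states {r0, r1, r2, r3, r4}, start state r0, accepting states {r1, r3} and transitions r0: a→r1, b→r2; r1: a→r3, b→r4; r2: a→r3, b→r4; r3: a→r4, b→r4; r4: a→r4, b→r4.
Converting the expression M2 to a DFA (subset construction, then merging equivalent states) gives the minimal DFA with states {t0, t1}, start state t0, accepting states {t0} and transitions t0: a→t1, b→t0; t1: a→t1, b→t1.
Exploring the product automaton M1 × M2 from the start pair (r0, t0), following both machines on each input symbol, reaches 6 state pairs: (r0, t0), (r1, t1), (r2, t0), (r3, t1), (r4, t1), (r4, t0).
M1 accepts in {r1, r3} and M2 accepts in {t0}; no reachable pair has both components accepting, so no string drives both machines to acceptance simultaneously and L(M1) ∩ L(M2) = ∅.
So no string is accepted by both, and the intersection is empty.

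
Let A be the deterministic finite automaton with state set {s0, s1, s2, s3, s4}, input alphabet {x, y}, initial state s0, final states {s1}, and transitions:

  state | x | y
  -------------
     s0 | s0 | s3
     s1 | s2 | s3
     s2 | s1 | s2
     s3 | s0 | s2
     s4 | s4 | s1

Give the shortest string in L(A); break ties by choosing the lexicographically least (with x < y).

yyx

A breadth-first search from s0 reaches an accepting state first via the path s0 → s3 → s2 → s1 on input yyx.
No string of length < 3 is accepted (BFS exhausts all shorter strings without reaching an accepting state), and yyx is the lexicographically least accepting string of length 3.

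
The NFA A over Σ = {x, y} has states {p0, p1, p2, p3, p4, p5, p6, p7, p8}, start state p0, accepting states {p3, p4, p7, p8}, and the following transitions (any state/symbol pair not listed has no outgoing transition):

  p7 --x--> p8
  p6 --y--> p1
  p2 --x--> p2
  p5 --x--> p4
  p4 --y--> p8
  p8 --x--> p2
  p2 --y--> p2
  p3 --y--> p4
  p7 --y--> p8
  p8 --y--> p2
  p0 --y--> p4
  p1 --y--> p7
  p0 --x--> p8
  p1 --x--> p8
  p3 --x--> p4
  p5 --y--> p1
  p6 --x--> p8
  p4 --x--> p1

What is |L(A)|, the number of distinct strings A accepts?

7

The useful subgraph on states {p0, p1, p4, p7, p8} is acyclic, so L(A) is finite; the longest accepting path visits 5 useful states, giving maximum string length 4.
Counting accepting paths from p0 by length: 2 of length 1, 1 of length 2, 2 of length 3, 2 of length 4. Total 7.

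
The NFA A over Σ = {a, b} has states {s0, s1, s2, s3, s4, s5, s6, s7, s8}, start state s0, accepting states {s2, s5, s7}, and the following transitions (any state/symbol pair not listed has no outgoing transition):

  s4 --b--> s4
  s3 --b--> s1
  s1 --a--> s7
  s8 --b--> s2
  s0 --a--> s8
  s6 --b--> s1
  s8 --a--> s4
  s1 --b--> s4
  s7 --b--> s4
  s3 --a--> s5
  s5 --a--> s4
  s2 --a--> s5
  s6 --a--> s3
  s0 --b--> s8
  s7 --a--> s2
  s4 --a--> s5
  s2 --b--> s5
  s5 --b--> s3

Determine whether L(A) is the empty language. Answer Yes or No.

The string ab is accepted: the run s0 → s8 → s2 ends in the accepting state s2.
Since at least one string is accepted, L(A) is not empty.

No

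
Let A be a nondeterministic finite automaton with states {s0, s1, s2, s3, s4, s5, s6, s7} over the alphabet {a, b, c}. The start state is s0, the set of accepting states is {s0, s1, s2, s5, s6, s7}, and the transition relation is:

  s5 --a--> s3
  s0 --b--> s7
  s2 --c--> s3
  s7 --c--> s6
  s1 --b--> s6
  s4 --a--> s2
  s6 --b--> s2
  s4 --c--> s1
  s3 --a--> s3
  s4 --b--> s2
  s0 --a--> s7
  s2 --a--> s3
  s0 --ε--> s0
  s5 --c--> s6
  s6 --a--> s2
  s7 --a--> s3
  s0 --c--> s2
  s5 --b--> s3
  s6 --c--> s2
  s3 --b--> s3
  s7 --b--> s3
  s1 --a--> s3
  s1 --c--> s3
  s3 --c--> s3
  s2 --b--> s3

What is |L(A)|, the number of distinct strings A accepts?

The useful subgraph on states {s0, s2, s6, s7} is acyclic, so L(A) is finite; the longest accepting path visits 4 useful states, giving maximum string length 3.
Counting accepting paths from s0 by length: 1 of length 0, 3 of length 1, 2 of length 2, 6 of length 3. Total 12.

12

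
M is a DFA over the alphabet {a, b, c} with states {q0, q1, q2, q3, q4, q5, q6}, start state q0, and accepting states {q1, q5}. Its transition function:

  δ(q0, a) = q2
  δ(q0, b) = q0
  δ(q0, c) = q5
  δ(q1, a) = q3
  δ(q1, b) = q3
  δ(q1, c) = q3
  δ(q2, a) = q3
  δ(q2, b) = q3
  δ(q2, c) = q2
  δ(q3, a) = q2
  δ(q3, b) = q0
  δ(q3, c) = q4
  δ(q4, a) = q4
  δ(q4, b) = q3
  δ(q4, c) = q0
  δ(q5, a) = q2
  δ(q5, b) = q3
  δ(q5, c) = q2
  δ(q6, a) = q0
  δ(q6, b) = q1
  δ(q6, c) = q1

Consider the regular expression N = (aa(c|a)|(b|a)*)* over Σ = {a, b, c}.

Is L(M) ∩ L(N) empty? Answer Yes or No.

Converting the expression N to a DFA (subset construction, then merging equivalent states) gives the minimal DFA with states {n0, n1, n2, n3}, start state n0, accepting states {n0, n1, n3} and transitions n0: a→n1, b→n0, c→n2; n1: a→n3, b→n0, c→n2; n2: a→n2, b→n2, c→n2; n3: a→n3, b→n0, c→n0.
Exploring the product automaton M × N from the start pair (q0, n0), following both machines on each input symbol, reaches 15 state pairs: (q0, n0), (q2, n1), (q5, n2), (q3, n3), (q3, n0), (q2, n2), (q3, n2), (q2, n3), (q4, n0), (q4, n2), (q0, n2), (q2, n0), (q4, n1), (q3, n1), (q4, n3).
M accepts in {q1, q5} and N accepts in {n0, n1, n3}; no reachable pair has both components accepting, so no string drives both machines to acceptance simultaneously and L(M) ∩ L(N) = ∅.
So no string is accepted by both, and the intersection is empty.

Yes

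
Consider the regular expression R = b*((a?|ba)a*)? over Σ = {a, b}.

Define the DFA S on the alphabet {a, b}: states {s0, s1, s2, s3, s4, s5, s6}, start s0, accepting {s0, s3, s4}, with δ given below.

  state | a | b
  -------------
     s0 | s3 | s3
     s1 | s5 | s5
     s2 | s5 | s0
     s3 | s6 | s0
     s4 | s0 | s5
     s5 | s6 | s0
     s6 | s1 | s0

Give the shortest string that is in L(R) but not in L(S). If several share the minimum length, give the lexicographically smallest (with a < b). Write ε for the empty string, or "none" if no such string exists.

The string aa is accepted by R but not by S.
No shorter string lies in the difference, and aa is the lexicographically first length-2 string in L(R) \ L(S).

aa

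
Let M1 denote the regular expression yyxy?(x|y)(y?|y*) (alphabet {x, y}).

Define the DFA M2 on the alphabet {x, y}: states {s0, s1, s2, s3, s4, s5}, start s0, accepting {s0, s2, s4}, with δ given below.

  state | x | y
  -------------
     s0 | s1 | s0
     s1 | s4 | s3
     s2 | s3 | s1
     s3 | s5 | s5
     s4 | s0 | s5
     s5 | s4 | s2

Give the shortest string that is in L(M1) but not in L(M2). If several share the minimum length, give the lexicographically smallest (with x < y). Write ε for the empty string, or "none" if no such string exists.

yyxy

The string yyxy is accepted by M1 but not by M2.
No shorter string lies in the difference, and yyxy is the lexicographically first length-4 string in L(M1) \ L(M2).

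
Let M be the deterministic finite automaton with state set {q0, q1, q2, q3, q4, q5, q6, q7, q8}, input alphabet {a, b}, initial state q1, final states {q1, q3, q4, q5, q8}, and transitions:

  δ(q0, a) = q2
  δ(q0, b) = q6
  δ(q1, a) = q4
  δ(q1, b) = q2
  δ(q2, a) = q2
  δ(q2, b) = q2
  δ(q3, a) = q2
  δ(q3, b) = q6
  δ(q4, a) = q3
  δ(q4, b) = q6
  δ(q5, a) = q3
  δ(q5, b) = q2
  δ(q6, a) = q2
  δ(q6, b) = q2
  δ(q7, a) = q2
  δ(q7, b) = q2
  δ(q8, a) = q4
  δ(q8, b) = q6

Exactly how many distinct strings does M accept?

3

The useful subgraph on states {q1, q3, q4} is acyclic, so L(M) is finite; the longest accepting path visits 3 useful states, giving maximum string length 2.
Counting accepting paths from q1 by length: 1 of length 0, 1 of length 1, 1 of length 2. Total 3.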